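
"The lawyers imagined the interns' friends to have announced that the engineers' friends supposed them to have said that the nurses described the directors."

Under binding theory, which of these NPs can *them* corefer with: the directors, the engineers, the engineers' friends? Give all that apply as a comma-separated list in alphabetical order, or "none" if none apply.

the engineers

*them* is a pronoun; Principle B requires it to be free in its binding domain — the clause headed by 'supposed'.
— the directors: object of the clause headed by 'described'; is c-commanded by the pronoun; coreference would bind this R-expression — blocked (Principle C).
— the engineers: possessor inside the subject DP of the clause headed by 'supposed'; does not c-command the pronoun — Principle B does not apply; allowed.
— the engineers' friends: subject of the clause headed by 'supposed'; c-commands the pronoun within its binding domain — blocked (Principle B).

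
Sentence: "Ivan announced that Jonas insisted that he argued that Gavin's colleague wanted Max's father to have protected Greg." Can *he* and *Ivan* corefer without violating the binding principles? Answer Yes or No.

Yes

*Ivan* is an R-expression; Principle C requires it to be free (not bound by any c-commanding expression).
— he: subject of the clause headed by 'argued'; the pronoun does not c-command the R-expression — coreference allowed.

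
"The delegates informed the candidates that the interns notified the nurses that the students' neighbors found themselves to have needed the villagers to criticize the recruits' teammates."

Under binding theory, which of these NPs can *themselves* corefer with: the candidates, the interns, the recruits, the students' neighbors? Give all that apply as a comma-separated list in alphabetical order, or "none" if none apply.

*themselves* is a reflexive; Principle A requires it to be bound within its binding domain — the clause headed by 'found'.
— the candidates: object of the matrix clause; c-commands the reflexive but lies outside its binding domain — cannot bind it (Principle A).
— the interns: subject of the clause headed by 'notified'; c-commands the reflexive but lies outside its binding domain — cannot bind it (Principle A).
— the recruits: possessor inside the object DP of the clause headed by 'criticize'; does not c-command the reflexive — cannot bind it (Principle A).
— the students' neighbors: subject of the clause headed by 'found'; c-commands the reflexive within its binding domain — allowed (Principle A).

the students' neighbors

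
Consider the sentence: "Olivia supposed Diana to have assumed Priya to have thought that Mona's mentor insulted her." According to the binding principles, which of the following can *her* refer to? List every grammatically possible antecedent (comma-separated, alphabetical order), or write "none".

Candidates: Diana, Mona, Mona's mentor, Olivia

Diana, Mona, Olivia

*her* is a pronoun; Principle B requires it to be free in its binding domain — the clause headed by 'insulted'.
— Diana: subject of the clause headed by 'assumed'; c-commands the pronoun but lies outside its binding domain — allowed.
— Mona: possessor inside the subject DP of the clause headed by 'insulted'; does not c-command the pronoun — Principle B does not apply; allowed.
— Mona's mentor: subject of the clause headed by 'insulted'; c-commands the pronoun within its binding domain — blocked (Principle B).
— Olivia: subject of the matrix clause; c-commands the pronoun but lies outside its binding domain — allowed.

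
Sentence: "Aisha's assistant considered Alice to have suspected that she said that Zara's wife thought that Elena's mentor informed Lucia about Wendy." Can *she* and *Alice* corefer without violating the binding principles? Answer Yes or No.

*Alice* is an R-expression; Principle C requires it to be free (not bound by any c-commanding expression).
— she: subject of the clause headed by 'said'; the pronoun does not c-command the R-expression — coreference allowed.

Yes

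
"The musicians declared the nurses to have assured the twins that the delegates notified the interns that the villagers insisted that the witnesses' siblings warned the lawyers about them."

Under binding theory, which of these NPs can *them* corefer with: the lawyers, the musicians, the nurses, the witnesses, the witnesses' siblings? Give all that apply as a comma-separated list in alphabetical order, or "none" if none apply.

*them* is a pronoun; Principle B requires it to be free in its binding domain — the clause headed by 'warned'.
— the lawyers: object of the clause headed by 'warned'; c-commands the pronoun within its binding domain — blocked (Principle B).
— the musicians: subject of the matrix clause; c-commands the pronoun but lies outside its binding domain — allowed.
— the nurses: subject of the clause headed by 'assured'; c-commands the pronoun but lies outside its binding domain — allowed.
— the witnesses: possessor inside the subject DP of the clause headed by 'warned'; does not c-command the pronoun — Principle B does not apply; allowed.
— the witnesses' siblings: subject of the clause headed by 'warned'; c-commands the pronoun within its binding domain — blocked (Principle B).

the musicians, the nurses, the witnesses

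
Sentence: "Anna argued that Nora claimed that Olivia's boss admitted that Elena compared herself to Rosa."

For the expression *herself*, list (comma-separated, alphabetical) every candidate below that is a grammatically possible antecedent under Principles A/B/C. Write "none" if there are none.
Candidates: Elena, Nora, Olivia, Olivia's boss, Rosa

Elena

*herself* is a reflexive; Principle A requires it to be bound within its binding domain — the clause headed by 'compared'.
— Elena: subject of the clause headed by 'compared'; c-commands the reflexive within its binding domain — allowed (Principle A).
— Nora: subject of the clause headed by 'claimed'; c-commands the reflexive but lies outside its binding domain — cannot bind it (Principle A).
— Olivia: possessor inside the subject DP of the clause headed by 'admitted'; does not c-command the reflexive — cannot bind it (Principle A).
— Olivia's boss: subject of the clause headed by 'admitted'; c-commands the reflexive but lies outside its binding domain — cannot bind it (Principle A).
— Rosa: second object of the clause headed by 'compared'; does not c-command the reflexive — cannot bind it (Principle A).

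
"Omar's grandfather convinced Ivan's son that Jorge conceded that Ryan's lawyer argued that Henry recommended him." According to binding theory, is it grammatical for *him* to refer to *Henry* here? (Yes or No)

*Henry* is an R-expression; Principle C requires it to be free (not bound by any c-commanding expression).
— him: object of the clause headed by 'recommended'; the R-expression locally c-commands the pronoun — coreference blocked (Principle B on the pronoun).

No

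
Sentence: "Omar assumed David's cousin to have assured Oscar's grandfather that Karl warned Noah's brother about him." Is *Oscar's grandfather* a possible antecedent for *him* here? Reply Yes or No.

*him* is a pronoun; Principle B requires it to be free in its binding domain — the clause headed by 'warned'.
— Oscar's grandfather: object of the clause headed by 'assured'; c-commands the pronoun but lies outside its binding domain — allowed.

Yes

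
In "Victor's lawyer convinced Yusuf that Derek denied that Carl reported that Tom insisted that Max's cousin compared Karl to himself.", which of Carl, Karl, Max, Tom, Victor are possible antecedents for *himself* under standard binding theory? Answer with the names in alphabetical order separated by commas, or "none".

*himself* is a reflexive; Principle A requires it to be bound within its binding domain — the clause headed by 'compared'.
— Carl: subject of the clause headed by 'reported'; c-commands the reflexive but lies outside its binding domain — cannot bind it (Principle A).
— Karl: object of the clause headed by 'compared'; c-commands the reflexive within its binding domain — allowed (Principle A).
— Max: possessor inside the subject DP of the clause headed by 'compared'; does not c-command the reflexive — cannot bind it (Principle A).
— Tom: subject of the clause headed by 'insisted'; c-commands the reflexive but lies outside its binding domain — cannot bind it (Principle A).
— Victor: possessor inside the subject DP of the matrix clause; does not c-command the reflexive — cannot bind it (Principle A).

Karl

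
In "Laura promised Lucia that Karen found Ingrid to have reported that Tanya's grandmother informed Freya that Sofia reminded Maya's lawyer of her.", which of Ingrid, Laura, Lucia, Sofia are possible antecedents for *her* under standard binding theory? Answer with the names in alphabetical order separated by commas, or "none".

Ingrid, Laura, Lucia

*her* is a pronoun; Principle B requires it to be free in its binding domain — the clause headed by 'reminded'.
— Ingrid: subject of the clause headed by 'reported'; c-commands the pronoun but lies outside its binding domain — allowed.
— Laura: subject of the matrix clause; c-commands the pronoun but lies outside its binding domain — allowed.
— Lucia: object of the matrix clause; c-commands the pronoun but lies outside its binding domain — allowed.
— Sofia: subject of the clause headed by 'reminded'; c-commands the pronoun within its binding domain — blocked (Principle B).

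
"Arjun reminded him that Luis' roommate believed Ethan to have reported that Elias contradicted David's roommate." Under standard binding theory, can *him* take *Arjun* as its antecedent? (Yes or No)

*him* is a pronoun; Principle B requires it to be free in its binding domain — the matrix clause.
— Arjun: subject of the matrix clause; c-commands the pronoun within its binding domain — blocked (Principle B).

No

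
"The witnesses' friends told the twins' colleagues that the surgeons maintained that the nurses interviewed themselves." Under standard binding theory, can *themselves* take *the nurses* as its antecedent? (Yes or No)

*themselves* is a reflexive; Principle A requires it to be bound within its binding domain — the clause headed by 'interviewed'.
— the nurses: subject of the clause headed by 'interviewed'; c-commands the reflexive within its binding domain — allowed (Principle A).

Yes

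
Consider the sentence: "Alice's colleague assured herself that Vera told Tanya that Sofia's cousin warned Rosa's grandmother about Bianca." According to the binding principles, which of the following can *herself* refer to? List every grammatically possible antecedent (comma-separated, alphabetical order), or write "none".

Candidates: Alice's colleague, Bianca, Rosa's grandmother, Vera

Alice's colleague

*herself* is a reflexive; Principle A requires it to be bound within its binding domain — the matrix clause.
— Alice's colleague: subject of the matrix clause; c-commands the reflexive within its binding domain — allowed (Principle A).
— Bianca: second object of the clause headed by 'warned'; does not c-command the reflexive — cannot bind it (Principle A).
— Rosa's grandmother: object of the clause headed by 'warned'; does not c-command the reflexive — cannot bind it (Principle A).
— Vera: subject of the clause headed by 'told'; does not c-command the reflexive — cannot bind it (Principle A).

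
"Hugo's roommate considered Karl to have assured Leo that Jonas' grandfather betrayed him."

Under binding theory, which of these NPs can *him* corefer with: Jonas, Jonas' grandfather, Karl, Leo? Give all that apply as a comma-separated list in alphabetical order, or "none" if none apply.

*him* is a pronoun; Principle B requires it to be free in its binding domain — the clause headed by 'betrayed'.
— Jonas: possessor inside the subject DP of the clause headed by 'betrayed'; does not c-command the pronoun — Principle B does not apply; allowed.
— Jonas' grandfather: subject of the clause headed by 'betrayed'; c-commands the pronoun within its binding domain — blocked (Principle B).
— Karl: subject of the clause headed by 'assured'; c-commands the pronoun but lies outside its binding domain — allowed.
— Leo: object of the clause headed by 'assured'; c-commands the pronoun but lies outside its binding domain — allowed.

Jonas, Karl, Leo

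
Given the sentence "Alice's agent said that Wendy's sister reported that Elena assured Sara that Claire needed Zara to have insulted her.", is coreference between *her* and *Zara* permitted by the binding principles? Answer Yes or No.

*her* is a pronoun; Principle B requires it to be free in its binding domain — the clause headed by 'insulted'.
— Zara: subject of the clause headed by 'insulted'; c-commands the pronoun within its binding domain — blocked (Principle B).

No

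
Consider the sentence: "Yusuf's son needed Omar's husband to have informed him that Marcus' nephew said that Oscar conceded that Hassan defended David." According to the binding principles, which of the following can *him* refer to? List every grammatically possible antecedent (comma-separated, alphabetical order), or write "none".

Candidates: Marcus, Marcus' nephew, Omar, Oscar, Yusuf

Omar, Yusuf

*him* is a pronoun; Principle B requires it to be free in its binding domain — the clause headed by 'informed'.
— Marcus: possessor inside the subject DP of the clause headed by 'said'; is c-commanded by the pronoun; coreference would bind this R-expression — blocked (Principle C).
— Marcus' nephew: subject of the clause headed by 'said'; is c-commanded by the pronoun; coreference would bind this R-expression — blocked (Principle C).
— Omar: possessor inside the subject DP of the clause headed by 'informed'; does not c-command the pronoun — Principle B does not apply; allowed.
— Oscar: subject of the clause headed by 'conceded'; is c-commanded by the pronoun; coreference would bind this R-expression — blocked (Principle C).
— Yusuf: possessor inside the subject DP of the matrix clause; does not c-command the pronoun — Principle B does not apply; allowed.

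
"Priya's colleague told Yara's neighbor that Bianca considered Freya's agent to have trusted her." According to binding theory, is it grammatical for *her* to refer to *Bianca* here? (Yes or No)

Yes

*Bianca* is an R-expression; Principle C requires it to be free (not bound by any c-commanding expression).
— her: object of the clause headed by 'trusted'; the pronoun does not c-command the R-expression — coreference allowed.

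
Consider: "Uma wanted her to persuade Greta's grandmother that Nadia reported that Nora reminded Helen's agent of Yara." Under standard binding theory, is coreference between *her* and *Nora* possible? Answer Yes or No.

No

*Nora* is an R-expression; Principle C requires it to be free (not bound by any c-commanding expression).
— her: subject of the clause headed by 'persuade'; the pronoun c-commands the R-expression — coreference blocked (Principle C).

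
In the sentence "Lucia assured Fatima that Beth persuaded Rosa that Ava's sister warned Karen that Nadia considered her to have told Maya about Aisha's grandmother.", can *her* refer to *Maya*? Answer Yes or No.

*her* is a pronoun; Principle B requires it to be free in its binding domain — the clause headed by 'considered'.
— Maya: object of the clause headed by 'told'; is c-commanded by the pronoun; coreference would bind this R-expression — blocked (Principle C).

No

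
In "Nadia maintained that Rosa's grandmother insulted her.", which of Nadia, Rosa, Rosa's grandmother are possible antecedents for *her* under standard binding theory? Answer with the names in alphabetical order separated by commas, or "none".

Nadia, Rosa

*her* is a pronoun; Principle B requires it to be free in its binding domain — the clause headed by 'insulted'.
— Nadia: subject of the matrix clause; c-commands the pronoun but lies outside its binding domain — allowed.
— Rosa: possessor inside the subject DP of the clause headed by 'insulted'; does not c-command the pronoun — Principle B does not apply; allowed.
— Rosa's grandmother: subject of the clause headed by 'insulted'; c-commands the pronoun within its binding domain — blocked (Principle B).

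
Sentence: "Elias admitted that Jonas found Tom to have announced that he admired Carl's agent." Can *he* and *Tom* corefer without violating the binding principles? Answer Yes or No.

Yes

*Tom* is an R-expression; Principle C requires it to be free (not bound by any c-commanding expression).
— he: subject of the clause headed by 'admired'; the pronoun does not c-command the R-expression — coreference allowed.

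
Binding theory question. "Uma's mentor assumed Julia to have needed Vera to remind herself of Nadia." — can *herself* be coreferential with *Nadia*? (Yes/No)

No

*herself* is a reflexive; Principle A requires it to be bound within its binding domain — the clause headed by 'remind'.
— Nadia: second object of the clause headed by 'remind'; does not c-command the reflexive — cannot bind it (Principle A).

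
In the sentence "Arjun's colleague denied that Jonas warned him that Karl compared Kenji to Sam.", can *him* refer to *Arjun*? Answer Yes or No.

*him* is a pronoun; Principle B requires it to be free in its binding domain — the clause headed by 'warned'.
— Arjun: possessor inside the subject DP of the matrix clause; does not c-command the pronoun — Principle B does not apply; allowed.

Yes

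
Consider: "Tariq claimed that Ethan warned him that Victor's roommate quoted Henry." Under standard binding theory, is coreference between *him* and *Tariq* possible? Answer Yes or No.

Yes

*Tariq* is an R-expression; Principle C requires it to be free (not bound by any c-commanding expression).
— him: object of the clause headed by 'warned'; the pronoun does not c-command the R-expression — coreference allowed.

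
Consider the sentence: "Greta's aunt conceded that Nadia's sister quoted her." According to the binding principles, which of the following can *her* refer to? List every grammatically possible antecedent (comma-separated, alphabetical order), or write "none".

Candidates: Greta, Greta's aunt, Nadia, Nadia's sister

Greta, Greta's aunt, Nadia

*her* is a pronoun; Principle B requires it to be free in its binding domain — the clause headed by 'quoted'.
— Greta: possessor inside the subject DP of the matrix clause; does not c-command the pronoun — Principle B does not apply; allowed.
— Greta's aunt: subject of the matrix clause; c-commands the pronoun but lies outside its binding domain — allowed.
— Nadia: possessor inside the subject DP of the clause headed by 'quoted'; does not c-command the pronoun — Principle B does not apply; allowed.
— Nadia's sister: subject of the clause headed by 'quoted'; c-commands the pronoun within its binding domain — blocked (Principle B).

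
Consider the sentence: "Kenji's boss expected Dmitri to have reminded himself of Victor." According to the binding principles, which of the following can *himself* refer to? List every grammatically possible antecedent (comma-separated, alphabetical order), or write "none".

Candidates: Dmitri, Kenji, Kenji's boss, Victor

*himself* is a reflexive; Principle A requires it to be bound within its binding domain — the clause headed by 'reminded'.
— Dmitri: subject of the clause headed by 'reminded'; c-commands the reflexive within its binding domain — allowed (Principle A).
— Kenji: possessor inside the subject DP of the matrix clause; does not c-command the reflexive — cannot bind it (Principle A).
— Kenji's boss: subject of the matrix clause; c-commands the reflexive but lies outside its binding domain — cannot bind it (Principle A).
— Victor: second object of the clause headed by 'reminded'; does not c-command the reflexive — cannot bind it (Principle A).

Dmitri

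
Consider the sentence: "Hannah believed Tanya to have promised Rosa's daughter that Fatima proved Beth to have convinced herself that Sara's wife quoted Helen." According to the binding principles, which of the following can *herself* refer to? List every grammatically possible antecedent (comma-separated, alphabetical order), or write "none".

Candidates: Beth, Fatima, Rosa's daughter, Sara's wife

*herself* is a reflexive; Principle A requires it to be bound within its binding domain — the clause headed by 'convinced'.
— Beth: subject of the clause headed by 'convinced'; c-commands the reflexive within its binding domain — allowed (Principle A).
— Fatima: subject of the clause headed by 'proved'; c-commands the reflexive but lies outside its binding domain — cannot bind it (Principle A).
— Rosa's daughter: object of the clause headed by 'promised'; c-commands the reflexive but lies outside its binding domain — cannot bind it (Principle A).
— Sara's wife: subject of the clause headed by 'quoted'; does not c-command the reflexive — cannot bind it (Principle A).

Beth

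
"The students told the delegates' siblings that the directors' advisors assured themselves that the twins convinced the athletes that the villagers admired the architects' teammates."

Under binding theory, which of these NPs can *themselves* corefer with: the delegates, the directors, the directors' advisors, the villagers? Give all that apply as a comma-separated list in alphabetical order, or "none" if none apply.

*themselves* is a reflexive; Principle A requires it to be bound within its binding domain — the clause headed by 'assured'.
— the delegates: possessor inside the object DP of the matrix clause; does not c-command the reflexive — cannot bind it (Principle A).
— the directors: possessor inside the subject DP of the clause headed by 'assured'; does not c-command the reflexive — cannot bind it (Principle A).
— the directors' advisors: subject of the clause headed by 'assured'; c-commands the reflexive within its binding domain — allowed (Principle A).
— the villagers: subject of the clause headed by 'admired'; does not c-command the reflexive — cannot bind it (Principle A).

the directors' advisors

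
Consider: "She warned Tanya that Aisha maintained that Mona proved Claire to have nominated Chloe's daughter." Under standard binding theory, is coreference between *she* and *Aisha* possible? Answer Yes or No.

No

*Aisha* is an R-expression; Principle C requires it to be free (not bound by any c-commanding expression).
— she: subject of the matrix clause; the pronoun c-commands the R-expression — coreference blocked (Principle C).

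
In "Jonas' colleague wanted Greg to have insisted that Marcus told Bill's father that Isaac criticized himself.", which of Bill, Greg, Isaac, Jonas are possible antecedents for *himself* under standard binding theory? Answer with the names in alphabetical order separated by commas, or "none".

Isaac

*himself* is a reflexive; Principle A requires it to be bound within its binding domain — the clause headed by 'criticized'.
— Bill: possessor inside the object DP of the clause headed by 'told'; does not c-command the reflexive — cannot bind it (Principle A).
— Greg: subject of the clause headed by 'insisted'; c-commands the reflexive but lies outside its binding domain — cannot bind it (Principle A).
— Isaac: subject of the clause headed by 'criticized'; c-commands the reflexive within its binding domain — allowed (Principle A).
— Jonas: possessor inside the subject DP of the matrix clause; does not c-command the reflexive — cannot bind it (Principle A).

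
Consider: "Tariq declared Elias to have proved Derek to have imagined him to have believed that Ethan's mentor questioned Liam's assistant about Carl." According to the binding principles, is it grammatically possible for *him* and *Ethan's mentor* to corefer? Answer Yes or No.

*him* is a pronoun; Principle B requires it to be free in its binding domain — the clause headed by 'imagined'.
— Ethan's mentor: subject of the clause headed by 'questioned'; is c-commanded by the pronoun; coreference would bind this R-expression — blocked (Principle C).

No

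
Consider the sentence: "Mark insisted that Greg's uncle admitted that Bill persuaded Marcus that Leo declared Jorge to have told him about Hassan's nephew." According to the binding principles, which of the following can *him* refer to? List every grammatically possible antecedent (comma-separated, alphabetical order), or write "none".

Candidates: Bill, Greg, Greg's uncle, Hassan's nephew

*him* is a pronoun; Principle B requires it to be free in its binding domain — the clause headed by 'told'.
— Bill: subject of the clause headed by 'persuaded'; c-commands the pronoun but lies outside its binding domain — allowed.
— Greg: possessor inside the subject DP of the clause headed by 'admitted'; does not c-command the pronoun — Principle B does not apply; allowed.
— Greg's uncle: subject of the clause headed by 'admitted'; c-commands the pronoun but lies outside its binding domain — allowed.
— Hassan's nephew: second object of the clause headed by 'told'; is c-commanded by the pronoun; coreference would bind this R-expression — blocked (Principle C).

Bill, Greg, Greg's uncle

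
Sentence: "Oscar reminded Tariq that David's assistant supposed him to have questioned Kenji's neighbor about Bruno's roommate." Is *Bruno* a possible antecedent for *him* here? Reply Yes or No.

No

*him* is a pronoun; Principle B requires it to be free in its binding domain — the clause headed by 'supposed'.
— Bruno: possessor inside the second object DP of the clause headed by 'questioned'; is c-commanded by the pronoun; coreference would bind this R-expression — blocked (Principle C).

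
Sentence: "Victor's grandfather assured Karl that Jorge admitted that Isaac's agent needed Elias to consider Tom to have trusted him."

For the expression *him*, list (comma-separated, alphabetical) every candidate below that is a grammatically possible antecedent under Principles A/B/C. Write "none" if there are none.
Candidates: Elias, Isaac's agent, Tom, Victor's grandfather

*him* is a pronoun; Principle B requires it to be free in its binding domain — the clause headed by 'trusted'.
— Elias: subject of the clause headed by 'consider'; c-commands the pronoun but lies outside its binding domain — allowed.
— Isaac's agent: subject of the clause headed by 'needed'; c-commands the pronoun but lies outside its binding domain — allowed.
— Tom: subject of the clause headed by 'trusted'; c-commands the pronoun within its binding domain — blocked (Principle B).
— Victor's grandfather: subject of the matrix clause; c-commands the pronoun but lies outside its binding domain — allowed.

Elias, Isaac's agent, Victor's grandfather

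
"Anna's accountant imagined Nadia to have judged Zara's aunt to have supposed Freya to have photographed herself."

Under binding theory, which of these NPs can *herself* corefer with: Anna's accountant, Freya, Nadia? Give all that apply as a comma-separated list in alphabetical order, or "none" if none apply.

*herself* is a reflexive; Principle A requires it to be bound within its binding domain — the clause headed by 'photographed'.
— Anna's accountant: subject of the matrix clause; c-commands the reflexive but lies outside its binding domain — cannot bind it (Principle A).
— Freya: subject of the clause headed by 'photographed'; c-commands the reflexive within its binding domain — allowed (Principle A).
— Nadia: subject of the clause headed by 'judged'; c-commands the reflexive but lies outside its binding domain — cannot bind it (Principle A).

Freya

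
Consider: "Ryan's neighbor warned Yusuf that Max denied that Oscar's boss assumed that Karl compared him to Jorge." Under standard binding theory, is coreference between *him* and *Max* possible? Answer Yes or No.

*Max* is an R-expression; Principle C requires it to be free (not bound by any c-commanding expression).
— him: object of the clause headed by 'compared'; the pronoun does not c-command the R-expression — coreference allowed.

Yes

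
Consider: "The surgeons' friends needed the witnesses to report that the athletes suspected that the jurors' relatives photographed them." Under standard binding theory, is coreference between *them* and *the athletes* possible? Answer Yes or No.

*the athletes* is an R-expression; Principle C requires it to be free (not bound by any c-commanding expression).
— them: object of the clause headed by 'photographed'; the pronoun does not c-command the R-expression — coreference allowed.

Yes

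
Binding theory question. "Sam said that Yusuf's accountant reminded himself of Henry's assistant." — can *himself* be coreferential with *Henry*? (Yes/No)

No

*himself* is a reflexive; Principle A requires it to be bound within its binding domain — the clause headed by 'reminded'.
— Henry: possessor inside the second object DP of the clause headed by 'reminded'; does not c-command the reflexive — cannot bind it (Principle A).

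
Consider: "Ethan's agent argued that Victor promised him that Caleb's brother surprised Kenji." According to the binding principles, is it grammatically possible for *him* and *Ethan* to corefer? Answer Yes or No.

Yes

*him* is a pronoun; Principle B requires it to be free in its binding domain — the clause headed by 'promised'.
— Ethan: possessor inside the subject DP of the matrix clause; does not c-command the pronoun — Principle B does not apply; allowed.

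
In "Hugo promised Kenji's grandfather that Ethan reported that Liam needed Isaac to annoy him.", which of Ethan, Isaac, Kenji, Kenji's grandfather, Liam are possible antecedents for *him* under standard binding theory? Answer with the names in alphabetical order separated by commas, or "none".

Ethan, Kenji, Kenji's grandfather, Liam

*him* is a pronoun; Principle B requires it to be free in its binding domain — the clause headed by 'annoy'.
— Ethan: subject of the clause headed by 'reported'; c-commands the pronoun but lies outside its binding domain — allowed.
— Isaac: subject of the clause headed by 'annoy'; c-commands the pronoun within its binding domain — blocked (Principle B).
— Kenji: possessor inside the object DP of the matrix clause; does not c-command the pronoun — Principle B does not apply; allowed.
— Kenji's grandfather: object of the matrix clause; c-commands the pronoun but lies outside its binding domain — allowed.
— Liam: subject of the clause headed by 'needed'; c-commands the pronoun but lies outside its binding domain — allowed.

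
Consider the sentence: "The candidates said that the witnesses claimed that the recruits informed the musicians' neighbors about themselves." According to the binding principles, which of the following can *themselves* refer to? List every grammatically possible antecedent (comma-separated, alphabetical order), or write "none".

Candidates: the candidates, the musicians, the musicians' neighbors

*themselves* is a reflexive; Principle A requires it to be bound within its binding domain — the clause headed by 'informed'.
— the candidates: subject of the matrix clause; c-commands the reflexive but lies outside its binding domain — cannot bind it (Principle A).
— the musicians: possessor inside the object DP of the clause headed by 'informed'; does not c-command the reflexive — cannot bind it (Principle A).
— the musicians' neighbors: object of the clause headed by 'informed'; c-commands the reflexive within its binding domain — allowed (Principle A).

the musicians' neighbors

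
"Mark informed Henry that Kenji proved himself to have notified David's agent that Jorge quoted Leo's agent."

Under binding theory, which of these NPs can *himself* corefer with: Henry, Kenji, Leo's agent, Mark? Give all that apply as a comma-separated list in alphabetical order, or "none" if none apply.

*himself* is a reflexive; Principle A requires it to be bound within its binding domain — the clause headed by 'proved'.
— Henry: object of the matrix clause; c-commands the reflexive but lies outside its binding domain — cannot bind it (Principle A).
— Kenji: subject of the clause headed by 'proved'; c-commands the reflexive within its binding domain — allowed (Principle A).
— Leo's agent: object of the clause headed by 'quoted'; does not c-command the reflexive — cannot bind it (Principle A).
— Mark: subject of the matrix clause; c-commands the reflexive but lies outside its binding domain — cannot bind it (Principle A).

Kenji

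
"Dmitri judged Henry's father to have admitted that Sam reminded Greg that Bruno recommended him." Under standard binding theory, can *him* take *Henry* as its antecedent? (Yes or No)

Yes

*him* is a pronoun; Principle B requires it to be free in its binding domain — the clause headed by 'recommended'.
— Henry: possessor inside the subject DP of the clause headed by 'admitted'; does not c-command the pronoun — Principle B does not apply; allowed.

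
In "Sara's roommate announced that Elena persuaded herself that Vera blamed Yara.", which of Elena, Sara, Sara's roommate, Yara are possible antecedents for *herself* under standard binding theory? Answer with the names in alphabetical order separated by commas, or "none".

*herself* is a reflexive; Principle A requires it to be bound within its binding domain — the clause headed by 'persuaded'.
— Elena: subject of the clause headed by 'persuaded'; c-commands the reflexive within its binding domain — allowed (Principle A).
— Sara: possessor inside the subject DP of the matrix clause; does not c-command the reflexive — cannot bind it (Principle A).
— Sara's roommate: subject of the matrix clause; c-commands the reflexive but lies outside its binding domain — cannot bind it (Principle A).
— Yara: object of the clause headed by 'blamed'; does not c-command the reflexive — cannot bind it (Principle A).

Elena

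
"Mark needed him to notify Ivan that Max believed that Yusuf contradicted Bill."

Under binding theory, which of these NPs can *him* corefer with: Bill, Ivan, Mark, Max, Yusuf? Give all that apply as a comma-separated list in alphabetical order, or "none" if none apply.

none

*him* is a pronoun; Principle B requires it to be free in its binding domain — the matrix clause.
— Bill: object of the clause headed by 'contradicted'; is c-commanded by the pronoun; coreference would bind this R-expression — blocked (Principle C).
— Ivan: object of the clause headed by 'notify'; is c-commanded by the pronoun; coreference would bind this R-expression — blocked (Principle C).
— Mark: subject of the matrix clause; c-commands the pronoun within its binding domain — blocked (Principle B).
— Max: subject of the clause headed by 'believed'; is c-commanded by the pronoun; coreference would bind this R-expression — blocked (Principle C).
— Yusuf: subject of the clause headed by 'contradicted'; is c-commanded by the pronoun; coreference would bind this R-expression — blocked (Principle C).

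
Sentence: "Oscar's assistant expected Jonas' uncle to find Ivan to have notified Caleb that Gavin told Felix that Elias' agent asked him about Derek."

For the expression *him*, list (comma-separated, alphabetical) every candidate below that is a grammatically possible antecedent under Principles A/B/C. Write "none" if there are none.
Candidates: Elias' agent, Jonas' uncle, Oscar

Jonas' uncle, Oscar

*him* is a pronoun; Principle B requires it to be free in its binding domain — the clause headed by 'asked'.
— Elias' agent: subject of the clause headed by 'asked'; c-commands the pronoun within its binding domain — blocked (Principle B).
— Jonas' uncle: subject of the clause headed by 'find'; c-commands the pronoun but lies outside its binding domain — allowed.
— Oscar: possessor inside the subject DP of the matrix clause; does not c-command the pronoun — Principle B does not apply; allowed.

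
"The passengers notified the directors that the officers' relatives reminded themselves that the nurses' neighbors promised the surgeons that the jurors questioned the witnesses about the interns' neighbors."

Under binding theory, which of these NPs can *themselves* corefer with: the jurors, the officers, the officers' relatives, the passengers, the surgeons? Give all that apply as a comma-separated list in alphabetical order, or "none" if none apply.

the officers' relatives

*themselves* is a reflexive; Principle A requires it to be bound within its binding domain — the clause headed by 'reminded'.
— the jurors: subject of the clause headed by 'questioned'; does not c-command the reflexive — cannot bind it (Principle A).
— the officers: possessor inside the subject DP of the clause headed by 'reminded'; does not c-command the reflexive — cannot bind it (Principle A).
— the officers' relatives: subject of the clause headed by 'reminded'; c-commands the reflexive within its binding domain — allowed (Principle A).
— the passengers: subject of the matrix clause; c-commands the reflexive but lies outside its binding domain — cannot bind it (Principle A).
— the surgeons: object of the clause headed by 'promised'; does not c-command the reflexive — cannot bind it (Principle A).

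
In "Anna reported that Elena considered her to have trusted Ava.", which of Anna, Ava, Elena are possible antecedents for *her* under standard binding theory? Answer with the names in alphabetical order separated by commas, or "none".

Anna

*her* is a pronoun; Principle B requires it to be free in its binding domain — the clause headed by 'considered'.
— Anna: subject of the matrix clause; c-commands the pronoun but lies outside its binding domain — allowed.
— Ava: object of the clause headed by 'trusted'; is c-commanded by the pronoun; coreference would bind this R-expression — blocked (Principle C).
— Elena: subject of the clause headed by 'considered'; c-commands the pronoun within its binding domain — blocked (Principle B).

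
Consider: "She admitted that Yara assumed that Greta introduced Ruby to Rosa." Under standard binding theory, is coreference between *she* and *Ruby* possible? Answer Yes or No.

*Ruby* is an R-expression; Principle C requires it to be free (not bound by any c-commanding expression).
— she: subject of the matrix clause; the pronoun c-commands the R-expression — coreference blocked (Principle C).

No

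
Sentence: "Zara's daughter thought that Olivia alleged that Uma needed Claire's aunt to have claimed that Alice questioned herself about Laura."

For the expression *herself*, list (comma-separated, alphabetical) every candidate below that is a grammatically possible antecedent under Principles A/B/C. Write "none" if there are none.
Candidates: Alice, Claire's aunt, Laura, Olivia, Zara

Alice

*herself* is a reflexive; Principle A requires it to be bound within its binding domain — the clause headed by 'questioned'.
— Alice: subject of the clause headed by 'questioned'; c-commands the reflexive within its binding domain — allowed (Principle A).
— Claire's aunt: subject of the clause headed by 'claimed'; c-commands the reflexive but lies outside its binding domain — cannot bind it (Principle A).
— Laura: second object of the clause headed by 'questioned'; does not c-command the reflexive — cannot bind it (Principle A).
— Olivia: subject of the clause headed by 'alleged'; c-commands the reflexive but lies outside its binding domain — cannot bind it (Principle A).
— Zara: possessor inside the subject DP of the matrix clause; does not c-command the reflexive — cannot bind it (Principle A).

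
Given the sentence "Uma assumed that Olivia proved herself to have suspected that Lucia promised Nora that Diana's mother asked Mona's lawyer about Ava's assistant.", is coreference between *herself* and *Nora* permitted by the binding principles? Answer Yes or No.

No

*herself* is a reflexive; Principle A requires it to be bound within its binding domain — the clause headed by 'proved'.
— Nora: object of the clause headed by 'promised'; does not c-command the reflexive — cannot bind it (Principle A).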